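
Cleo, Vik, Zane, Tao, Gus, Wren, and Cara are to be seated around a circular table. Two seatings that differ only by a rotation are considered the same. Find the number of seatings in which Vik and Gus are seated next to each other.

240

Glue Vik and Gus into a block (2 internal orders). Seating 6 units around a circle gives (5)! arrangements.
So 2 × (5)! = 2 × 120 = 240.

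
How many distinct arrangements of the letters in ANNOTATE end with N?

With the last slot taken by N, it remains to arrange the other 7 letters (ANOTATE).
Those 7 letters have A appearing twice and T appearing twice, giving (7)!/(2!·2!) = 1260.

1260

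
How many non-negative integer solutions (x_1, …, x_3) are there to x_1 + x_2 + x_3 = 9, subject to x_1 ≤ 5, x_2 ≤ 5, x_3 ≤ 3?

Ignoring the caps, the number of non-negative solutions to x_1+…+x_3 = 9 is C(11,2) = 55.
Subtract solutions that violate a single cap (substitute x_i' = x_i − (cap_i+1)): x_1 ≥ 6 gives C(5,2) = 10; x_2 ≥ 6 gives C(5,2) = 10; x_3 ≥ 4 gives C(7,2) = 21. Together 41.
No two caps can be exceeded simultaneously, so the pair terms are all 0.
By inclusion–exclusion the count is 55 − 41 + 0 = 14.

14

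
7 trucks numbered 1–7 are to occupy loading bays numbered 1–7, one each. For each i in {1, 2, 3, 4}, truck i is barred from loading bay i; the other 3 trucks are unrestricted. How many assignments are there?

Let Aᵢ (for 1 ≤ i ≤ 4) be the placements that put truck i in its forbidden loading bay. Any j of these fix j positions, leaving (7−j)! ways to fill the rest, and there are C(4,j) ways to pick which j.
By inclusion–exclusion, the number of valid placements is Σ_{j=0}^{4} (−1)^j C(4,j)·(7−j)!.
Computing: 5040 − 2880 + 720 − 96 + 6 = 2790.

2790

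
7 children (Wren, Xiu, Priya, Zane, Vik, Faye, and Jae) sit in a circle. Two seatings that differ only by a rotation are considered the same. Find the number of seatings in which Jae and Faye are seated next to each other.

240

Glue Jae and Faye into a block (2 internal orders). Seating 6 units around a circle gives (5)! arrangements.
So 2 × (5)! = 2 × 120 = 240.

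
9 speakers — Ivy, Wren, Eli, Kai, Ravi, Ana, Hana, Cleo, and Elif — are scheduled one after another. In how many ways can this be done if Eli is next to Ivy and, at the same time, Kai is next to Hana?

Treat {Eli,Ivy} as one block (2 orders) and {Kai,Hana} as another (2 orders).
That leaves 7 units to arrange: 2 × 2 × 7! = 4 × 5040 = 20160.

20160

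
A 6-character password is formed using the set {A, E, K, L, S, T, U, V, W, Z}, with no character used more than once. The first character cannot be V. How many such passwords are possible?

The first character has 10−1 = 9 choices (anything except V).
The remaining 5 characters are filled from the other 9 symbols without repetition: 9 × 8 × 7 × 6 × 5 = 15120.
Total: 9 × 15120 = 136080.

136080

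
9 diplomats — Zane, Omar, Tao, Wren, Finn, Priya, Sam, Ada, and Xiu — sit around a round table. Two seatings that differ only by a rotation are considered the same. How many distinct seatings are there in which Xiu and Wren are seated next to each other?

10080

Glue Xiu and Wren into a block (2 internal orders). Seating 8 units around a circle gives (7)! arrangements.
So 2 × (7)! = 2 × 5040 = 10080.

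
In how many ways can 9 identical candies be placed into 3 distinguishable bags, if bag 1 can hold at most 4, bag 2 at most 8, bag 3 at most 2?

14

Without the upper bounds there are C(11,2) = 55 ways to split 9 among 3 bags.
Subtract solutions that violate a single cap (substitute x_i' = x_i − (cap_i+1)): x_1 ≥ 5 gives C(6,2) = 15; x_2 ≥ 9 gives C(2,2) = 1; x_3 ≥ 3 gives C(8,2) = 28. Together 44.
Add back pairs where two caps are both exceeded: 0 + 3 + 0 = 3.
By inclusion–exclusion the count is 55 − 44 + 3 = 14.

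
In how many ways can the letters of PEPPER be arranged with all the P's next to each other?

12

Treat the 3 copies of P as a single block. The multiset to arrange is then {PPP, E, E, R}, 4 items in all.
That gives (4)!/(2!) = 12 arrangements.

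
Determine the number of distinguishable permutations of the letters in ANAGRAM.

840

The 7 letters of ANAGRAM have repeats: A appearing 3 times.
Dividing 7! = 5040 by 3! = 6 for the repeated letters gives 840.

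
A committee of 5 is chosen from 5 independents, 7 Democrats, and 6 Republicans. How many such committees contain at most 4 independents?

8567

Split by how many independents are chosen (0 through 4).
Sum: C(5,0)·C(13,5) + C(5,1)·C(13,4) + C(5,2)·C(13,3) + C(5,3)·C(13,2) + C(5,4)·C(13,1) = 1287 + 3575 + 2860 + 780 + 65 = 8567.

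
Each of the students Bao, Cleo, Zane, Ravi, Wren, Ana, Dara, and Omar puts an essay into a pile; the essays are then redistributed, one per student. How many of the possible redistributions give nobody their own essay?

This is the derangement count D_8: permutations of 8 items with no fixed point.
By inclusion–exclusion this is Σ_{j=0}^{8} (−1)^j C(8,j)·(8−j)!.
Computing: 40320 − 40320 + 20160 − 6720 + 1680 − 336 + 56 − 8 + 1 = 14833.

14833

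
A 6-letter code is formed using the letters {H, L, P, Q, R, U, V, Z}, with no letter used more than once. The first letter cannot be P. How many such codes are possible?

17640

The first letter has 8−1 = 7 choices (anything except P).
The remaining 5 letters are filled from the other 7 symbols without repetition: 7 × 6 × 5 × 4 × 3 = 2520.
Total: 7 × 2520 = 17640.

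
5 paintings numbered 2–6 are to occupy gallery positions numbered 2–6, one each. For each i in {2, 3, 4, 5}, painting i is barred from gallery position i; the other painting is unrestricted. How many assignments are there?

Let Aᵢ (for 2 ≤ i ≤ 5) be the placements that put painting i in its forbidden gallery position. Any j of these fix j positions, leaving (5−j)! ways to fill the rest, and there are C(4,j) ways to pick which j.
By inclusion–exclusion, the number of valid placements is Σ_{j=0}^{4} (−1)^j C(4,j)·(5−j)!.
Computing: 120 − 96 + 36 − 8 + 1 = 53.

53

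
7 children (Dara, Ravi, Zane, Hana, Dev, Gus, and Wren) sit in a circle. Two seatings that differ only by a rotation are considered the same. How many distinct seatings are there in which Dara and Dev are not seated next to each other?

480

All circular seatings of 7 people number (6)! = 720.
Seatings with Dara beside Dev: treat them as a block with 2 internal orders, giving 2 × (5)! = 240.
Subtracting, 720 − 240 = 480.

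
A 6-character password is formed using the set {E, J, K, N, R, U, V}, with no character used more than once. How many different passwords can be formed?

5040

Choose and order 6 of the 7 symbols: the first character has 7 options, the next 6, and so on down to 2.
That product is 7 × 6 × 5 × 4 × 3 × 2 = 5040.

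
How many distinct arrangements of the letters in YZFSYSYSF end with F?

1120

Fix F in the last position and arrange the remaining 8 letters.
Those 8 letters have S appearing 3 times and Y appearing 3 times, giving (8)!/(3!·3!) = 1120.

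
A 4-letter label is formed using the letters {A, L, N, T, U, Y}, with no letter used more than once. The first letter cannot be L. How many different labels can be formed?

The first letter has 6−1 = 5 choices (anything except L).
The remaining 3 letters are filled from the other 5 symbols without repetition: 5 × 4 × 3 = 60.
Total: 5 × 60 = 300.

300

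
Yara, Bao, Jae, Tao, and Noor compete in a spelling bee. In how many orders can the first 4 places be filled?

There are 5 choices for 1st place, 4 for 2nd, and so on down to 2 for position 4.
That gives 5 × 4 × 3 × 2 = 120.

120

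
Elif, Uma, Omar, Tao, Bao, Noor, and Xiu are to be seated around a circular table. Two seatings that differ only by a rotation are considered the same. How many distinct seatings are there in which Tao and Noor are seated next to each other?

Treat {Tao, Noor} as one unit (2 internal orders) and seat the resulting 6 units around the table: (5)! circular arrangements.
So 2 × (5)! = 2 × 120 = 240.

240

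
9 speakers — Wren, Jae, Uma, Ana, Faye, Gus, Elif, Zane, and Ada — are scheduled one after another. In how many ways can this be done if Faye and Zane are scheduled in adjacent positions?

Place the 7 others and the Faye-Zane pair as 8 objects in a line; the pair has 2 internal arrangements.
So the count is 2·(8)! = 80640.

80640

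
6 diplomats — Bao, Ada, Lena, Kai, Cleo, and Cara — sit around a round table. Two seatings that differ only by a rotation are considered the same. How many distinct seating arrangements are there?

Around a circle, 6 distinct people have 6!/6 = (5)! = 120 rotationally distinct seatings.

120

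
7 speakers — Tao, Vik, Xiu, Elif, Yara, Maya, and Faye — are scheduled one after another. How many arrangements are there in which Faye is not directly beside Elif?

Of the 7! = 5040 arrangements, those with Faye and Elif adjacent number 2 × 6! = 1440 (treat the pair as a block with 2 internal orders).
So 5040 − 1440 = 3600 arrangements keep them apart.

3600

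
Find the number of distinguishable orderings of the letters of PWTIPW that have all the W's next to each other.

60

Treat the 2 copies of W as a single block. The multiset to arrange is then {WW, I, P, P, T}, 5 items in all.
That gives (5)!/(2!) = 60 arrangements.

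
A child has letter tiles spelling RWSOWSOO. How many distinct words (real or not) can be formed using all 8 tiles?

The 8 letters of RWSOWSOO have repeats: O appearing 3 times, S appearing twice, and W appearing twice.
The number of distinct arrangements is 8!/(3!·2!·2!) = 40320/24 = 1680.

1680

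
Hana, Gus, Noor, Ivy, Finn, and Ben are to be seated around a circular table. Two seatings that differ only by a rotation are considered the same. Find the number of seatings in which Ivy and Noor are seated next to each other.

48

Treat {Ivy, Noor} as one unit (2 internal orders) and seat the resulting 5 units around the table: (4)! circular arrangements.
So 2 × (4)! = 2 × 24 = 48.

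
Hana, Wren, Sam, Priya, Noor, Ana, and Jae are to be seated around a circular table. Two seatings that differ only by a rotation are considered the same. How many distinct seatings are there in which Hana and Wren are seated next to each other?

Glue Hana and Wren into a block (2 internal orders). Seating 6 units around a circle gives (5)! arrangements.
So 2 × (5)! = 2 × 120 = 240.

240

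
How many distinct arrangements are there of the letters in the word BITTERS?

The 7 letters of BITTERS have repeats: T appearing twice.
Dividing 7! = 5040 by 2! = 2 for the repeated letters gives 2520.

2520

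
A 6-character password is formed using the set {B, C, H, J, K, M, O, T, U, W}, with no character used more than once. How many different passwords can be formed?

With no repetition, fill the 6 characters in order: 10 choices, then 9, down to 5.
That product is 10 × 9 × 8 × 7 × 6 × 5 = 151200.

151200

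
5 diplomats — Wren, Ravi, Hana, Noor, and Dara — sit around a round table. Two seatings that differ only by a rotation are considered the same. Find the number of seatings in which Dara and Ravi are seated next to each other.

Glue Dara and Ravi into a block (2 internal orders). Seating 4 units around a circle gives (3)! arrangements.
So 2 × (3)! = 2 × 6 = 12.

12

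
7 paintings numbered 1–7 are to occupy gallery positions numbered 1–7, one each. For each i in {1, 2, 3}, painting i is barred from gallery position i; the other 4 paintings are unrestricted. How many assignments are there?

3216

Let Aᵢ (for i ∈ {1, 2, 3}) be the placements that put painting i in its forbidden gallery position. Any j of these fix j positions, leaving (7−j)! ways to fill the rest, and there are C(3,j) ways to pick which j.
By inclusion–exclusion, the number of valid placements is Σ_{j=0}^{3} (−1)^j C(3,j)·(7−j)!.
Computing: 5040 − 2160 + 360 − 24 = 3216.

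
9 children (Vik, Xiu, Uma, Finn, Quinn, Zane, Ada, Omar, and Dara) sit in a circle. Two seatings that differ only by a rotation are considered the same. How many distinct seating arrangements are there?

Fix one person's seat to break rotational symmetry; the remaining 8 people can be arranged in (8)! = 40320 ways.

40320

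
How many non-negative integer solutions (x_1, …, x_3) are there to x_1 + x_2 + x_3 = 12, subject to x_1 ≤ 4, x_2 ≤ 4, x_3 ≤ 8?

15

Ignoring the caps, the number of non-negative solutions to x_1+…+x_3 = 12 is C(14,2) = 91.
Subtract solutions that violate a single cap (substitute x_i' = x_i − (cap_i+1)): x_1 ≥ 5 gives C(9,2) = 36; x_2 ≥ 5 gives C(9,2) = 36; x_3 ≥ 9 gives C(5,2) = 10. Together 82.
Add back pairs where two caps are both exceeded: 6 + 0 + 0 = 6.
By inclusion–exclusion the count is 91 − 82 + 6 = 15.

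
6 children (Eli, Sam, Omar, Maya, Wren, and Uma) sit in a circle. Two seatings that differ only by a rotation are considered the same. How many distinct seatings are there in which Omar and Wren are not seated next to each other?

72

All circular seatings of 6 people number (5)! = 120.
Those with Omar next to Wren: fuse the pair into one unit and seat 5 units around a circle — 2·(4)! = 48.
Subtracting, 120 − 48 = 72.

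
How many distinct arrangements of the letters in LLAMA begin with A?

12

Fix A in the first position and arrange the remaining 4 letters.
Those 4 letters have L appearing twice, giving (4)!/(2!) = 12.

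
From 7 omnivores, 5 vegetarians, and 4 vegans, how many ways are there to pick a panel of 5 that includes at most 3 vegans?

4356

Split by how many vegans are chosen (0 through 3).
Sum: C(4,0)·C(12,5) + C(4,1)·C(12,4) + C(4,2)·C(12,3) + C(4,3)·C(12,2) = 792 + 1980 + 1320 + 264 = 4356.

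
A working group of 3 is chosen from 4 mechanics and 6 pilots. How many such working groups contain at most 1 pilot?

Split by how many pilots are chosen (0 through 1).
Sum: C(6,0)·C(4,3) + C(6,1)·C(4,2) = 4 + 36 = 40.

40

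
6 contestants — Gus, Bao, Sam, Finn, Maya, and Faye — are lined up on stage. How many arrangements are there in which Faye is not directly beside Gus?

480

There are 6! = 720 arrangements in all. If Faye and Gus are adjacent, merging them into one block gives 2·(5)! = 240 arrangements.
So 720 − 240 = 480 arrangements keep them apart.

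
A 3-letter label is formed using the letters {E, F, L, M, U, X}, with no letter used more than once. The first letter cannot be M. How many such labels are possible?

100

The first letter has 6−1 = 5 choices (anything except M).
The remaining 2 letters are filled from the other 5 symbols without repetition: 5 × 4 = 20.
Total: 5 × 20 = 100.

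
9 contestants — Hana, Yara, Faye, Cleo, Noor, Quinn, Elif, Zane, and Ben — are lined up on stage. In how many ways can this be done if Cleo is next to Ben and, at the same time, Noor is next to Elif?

20160

Treat {Cleo,Ben} as one block (2 orders) and {Noor,Elif} as another (2 orders).
That leaves 7 units to arrange: 2 × 2 × 7! = 4 × 5040 = 20160.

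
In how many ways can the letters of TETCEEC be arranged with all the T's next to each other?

60

Treat the 2 copies of T as a single block. The multiset to arrange is then {TT, C, C, E, E, E}, 6 items in all.
That gives (6)!/(3!·2!) = 60 arrangements.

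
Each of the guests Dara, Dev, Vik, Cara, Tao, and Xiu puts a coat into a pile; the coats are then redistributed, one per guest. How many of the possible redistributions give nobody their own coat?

265

Let Aᵢ be the assignments in which guest i gets their own coat. We want the size of the complement of A₁∪…∪A_6.
By inclusion–exclusion this is Σ_{j=0}^{6} (−1)^j C(6,j)·(6−j)!.
Computing: 720 − 720 + 360 − 120 + 30 − 6 + 1 = 265.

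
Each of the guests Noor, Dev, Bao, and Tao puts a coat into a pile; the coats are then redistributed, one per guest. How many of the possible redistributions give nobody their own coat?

This is the derangement count D_4: permutations of 4 items with no fixed point.
By inclusion–exclusion this is Σ_{j=0}^{4} (−1)^j C(4,j)·(4−j)!.
Computing: 24 − 24 + 12 − 4 + 1 = 9.

9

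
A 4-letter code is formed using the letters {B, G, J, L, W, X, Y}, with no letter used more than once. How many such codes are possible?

840

This is a permutation of 4 out of 7: P(7,4) = 7!/3!.
7 × 6 × 5 × 4 = 840.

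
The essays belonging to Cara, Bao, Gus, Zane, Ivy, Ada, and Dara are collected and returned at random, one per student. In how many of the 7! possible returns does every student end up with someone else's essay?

1854

This is the derangement count D_7: permutations of 7 items with no fixed point.
By inclusion–exclusion this is Σ_{j=0}^{7} (−1)^j C(7,j)·(7−j)!.
Computing: 5040 − 5040 + 2520 − 840 + 210 − 42 + 7 − 1 = 1854.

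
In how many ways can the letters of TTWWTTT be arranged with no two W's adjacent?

15

There are 7!/(5!·2!) = 21 arrangements of TTWWTTT in total.
Arrangements with the W's together: treat WW as one letter, giving (6)!/(5!) = 6.
Hence 21 − 6 = 15.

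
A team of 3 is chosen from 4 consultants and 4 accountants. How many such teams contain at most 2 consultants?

52

Split by how many consultants are chosen (0 through 2).
Sum: C(4,0)·C(4,3) + C(4,1)·C(4,2) + C(4,2)·C(4,1) = 4 + 24 + 24 = 52.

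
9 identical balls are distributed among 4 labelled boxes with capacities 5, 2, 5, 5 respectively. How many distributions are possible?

Without the upper bounds there are C(12,3) = 220 ways to split 9 among 4 boxes.
Subtract solutions that violate a single cap (substitute x_i' = x_i − (cap_i+1)): x_1 ≥ 6 gives C(6,3) = 20; x_2 ≥ 3 gives C(9,3) = 84; x_3 ≥ 6 gives C(6,3) = 20; x_4 ≥ 6 gives C(6,3) = 20. Together 144.
Add back pairs where two caps are both exceeded: 1 + 0 + 0 + 1 + 1 + 0 = 3.
By inclusion–exclusion the count is 220 − 144 + 3 = 79.

79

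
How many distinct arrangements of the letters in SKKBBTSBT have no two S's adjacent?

5880

Total arrangements of SKKBBTSBT: 9!/(3!·2!·2!·2!) = 7560.
Arrangements with the S's together: treat SS as one letter, giving (8)!/(3!·2!·2!) = 1680.
Subtracting, 7560 − 1680 = 5880 arrangements keep the S's apart.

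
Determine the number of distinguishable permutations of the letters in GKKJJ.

The 5 letters of GKKJJ have repeats: J appearing twice and K appearing twice.
So there are 5! / (2!·2!) = 30 distinguishable arrangements.

30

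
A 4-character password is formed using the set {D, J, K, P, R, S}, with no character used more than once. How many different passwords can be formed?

Choose and order 4 of the 6 symbols: the first character has 6 options, the next 5, then 4, 3.
That product is 6 × 5 × 4 × 3 = 360.

360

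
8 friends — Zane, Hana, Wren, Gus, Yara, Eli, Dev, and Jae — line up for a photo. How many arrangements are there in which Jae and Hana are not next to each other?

30240

Of the 8! = 40320 arrangements, those with Jae and Hana adjacent number 2 × 7! = 10080 (treat the pair as a block with 2 internal orders).
So 40320 − 10080 = 30240 arrangements keep them apart.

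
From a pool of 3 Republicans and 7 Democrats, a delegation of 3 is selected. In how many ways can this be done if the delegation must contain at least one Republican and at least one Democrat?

84

Total 3-person selections from all 10: C(10,3) = 120.
Selections missing a whole group: no Republicans → C(7,3) = 35; no Democrats → C(3,3) = 1.
Both groups omitted at once is impossible, so 120 − 36 = 84.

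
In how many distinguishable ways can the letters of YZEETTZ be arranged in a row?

YZEETTZ has 7 letters with E appearing twice, T appearing twice, and Z appearing twice.
So there are 7! / (2!·2!·2!) = 630 distinguishable arrangements.

630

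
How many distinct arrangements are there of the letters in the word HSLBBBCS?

3360

Letter multiplicities in HSLBBBCS: B×3, C×1, H×1, L×1, S×2.
Dividing 8! = 40320 by 3!·2! = 12 for the repeated letters gives 3360.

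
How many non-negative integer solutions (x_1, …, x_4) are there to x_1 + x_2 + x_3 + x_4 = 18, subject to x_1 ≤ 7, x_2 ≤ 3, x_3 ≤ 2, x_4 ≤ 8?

Without the upper bounds there are C(21,3) = 1330 ways to split 18 among 4 variables.
Subtract solutions that violate a single cap (substitute x_i' = x_i − (cap_i+1)): x_1 ≥ 8 gives C(13,3) = 286; x_2 ≥ 4 gives C(17,3) = 680; x_3 ≥ 3 gives C(18,3) = 816; x_4 ≥ 9 gives C(12,3) = 220. Together 2002.
Add back pairs where two caps are both exceeded: 84 + 120 + 4 + 364 + 56 + 84 = 712.
Subtract triples: 20 + 0 + 0 + 10 = 30.
By inclusion–exclusion the count is 1330 − 2002 + 712 − 30 = 10.

10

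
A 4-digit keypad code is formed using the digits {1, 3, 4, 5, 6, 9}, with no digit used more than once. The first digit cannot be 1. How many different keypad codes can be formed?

The first digit has 6−1 = 5 choices (anything except 1).
The remaining 3 digits are filled from the other 5 symbols without repetition: 5 × 4 × 3 = 60.
Total: 5 × 60 = 300.

300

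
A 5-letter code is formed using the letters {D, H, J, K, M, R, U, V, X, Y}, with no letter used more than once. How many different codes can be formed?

With no repetition, fill the 5 letters in order: 10 choices, then 9, down to 6.
10 × 9 × 8 × 7 × 6 = 30240.

30240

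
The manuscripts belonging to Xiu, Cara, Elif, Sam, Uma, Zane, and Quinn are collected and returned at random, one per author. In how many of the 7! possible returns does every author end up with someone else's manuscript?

1854

Count assignments avoiding every fixed point. For any j of the 7 authors fixed to their own manuscript, the other 7−j can be arranged in (7−j)! ways.
By inclusion–exclusion this is Σ_{j=0}^{7} (−1)^j C(7,j)·(7−j)!.
Computing: 5040 − 5040 + 2520 − 840 + 210 − 42 + 7 − 1 = 1854.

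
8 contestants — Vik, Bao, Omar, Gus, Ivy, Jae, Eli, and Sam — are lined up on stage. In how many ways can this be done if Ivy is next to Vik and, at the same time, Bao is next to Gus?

2880

Treat {Ivy,Vik} as one block (2 orders) and {Bao,Gus} as another (2 orders).
That leaves 6 units to arrange: 2 × 2 × 6! = 4 × 720 = 2880.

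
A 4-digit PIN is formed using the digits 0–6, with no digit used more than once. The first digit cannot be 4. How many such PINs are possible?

720

The first digit has 7−1 = 6 choices (anything except 4).
The remaining 3 digits are filled from the other 6 symbols without repetition: 6 × 5 × 4 = 120.
Total: 6 × 120 = 720.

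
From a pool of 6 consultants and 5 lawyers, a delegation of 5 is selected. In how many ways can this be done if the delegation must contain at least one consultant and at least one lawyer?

Total 5-person selections from all 11: C(11,5) = 462.
Subtract selections that omit an entire group: no consultants → C(5,5) = 1; no lawyers → C(6,5) = 6.
Both groups omitted at once is impossible, so 462 − 7 = 455.

455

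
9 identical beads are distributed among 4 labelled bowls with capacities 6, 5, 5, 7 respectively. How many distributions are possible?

166

Without the upper bounds there are C(12,3) = 220 ways to split 9 among 4 bowls.
Subtract solutions that violate a single cap (substitute x_i' = x_i − (cap_i+1)): x_1 ≥ 7 gives C(5,3) = 10; x_2 ≥ 6 gives C(6,3) = 20; x_3 ≥ 6 gives C(6,3) = 20; x_4 ≥ 8 gives C(4,3) = 4. Together 54.
No two caps can be exceeded simultaneously, so the pair terms are all 0.
By inclusion–exclusion the count is 220 − 54 + 0 = 166.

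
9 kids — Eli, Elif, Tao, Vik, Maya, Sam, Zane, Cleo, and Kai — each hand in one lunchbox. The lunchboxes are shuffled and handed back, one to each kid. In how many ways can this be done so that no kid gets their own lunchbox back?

133496

This is the derangement count D_9: permutations of 9 items with no fixed point.
By inclusion–exclusion this is Σ_{j=0}^{9} (−1)^j C(9,j)·(9−j)!.
Computing: 362880 − 362880 + 181440 − 60480 + 15120 − 3024 + 504 − 72 + 9 − 1 = 133496.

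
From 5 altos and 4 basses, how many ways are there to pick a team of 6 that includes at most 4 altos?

Split by how many altos are chosen (0 through 4).
Sum: C(5,0)·C(4,6) + C(5,1)·C(4,5) + C(5,2)·C(4,4) + C(5,3)·C(4,3) + C(5,4)·C(4,2) = 0 + 0 + 10 + 40 + 30 = 80.

80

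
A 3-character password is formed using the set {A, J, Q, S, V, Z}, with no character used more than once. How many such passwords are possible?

120

This is a permutation of 3 out of 6: P(6,3) = 6!/3!.
6 × 5 × 4 = 120.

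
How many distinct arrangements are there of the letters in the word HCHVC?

30

Letter multiplicities in HCHVC: C×2, H×2, V×1.
The number of distinct arrangements is 5!/(2!·2!) = 120/4 = 30.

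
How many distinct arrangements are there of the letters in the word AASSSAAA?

56

AASSSAAA has 8 letters with A appearing 5 times and S appearing 3 times.
Dividing 8! = 40320 by 5!·3! = 720 for the repeated letters gives 56.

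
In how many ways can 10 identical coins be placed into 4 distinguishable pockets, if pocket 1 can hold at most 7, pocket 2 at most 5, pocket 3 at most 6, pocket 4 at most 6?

201

Without the upper bounds there are C(13,3) = 286 ways to split 10 among 4 pockets.
Subtract solutions that violate a single cap (substitute x_i' = x_i − (cap_i+1)): x_1 ≥ 8 gives C(5,3) = 10; x_2 ≥ 6 gives C(7,3) = 35; x_3 ≥ 7 gives C(6,3) = 20; x_4 ≥ 7 gives C(6,3) = 20. Together 85.
No two caps can be exceeded simultaneously, so the pair terms are all 0.
By inclusion–exclusion the count is 286 − 85 + 0 = 201.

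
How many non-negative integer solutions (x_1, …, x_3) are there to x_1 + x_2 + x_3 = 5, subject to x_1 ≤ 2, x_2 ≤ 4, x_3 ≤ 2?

8

Without the upper bounds there are C(7,2) = 21 ways to split 5 among 3 variables.
Subtract solutions that violate a single cap (substitute x_i' = x_i − (cap_i+1)): x_1 ≥ 3 gives C(4,2) = 6; x_2 ≥ 5 gives C(2,2) = 1; x_3 ≥ 3 gives C(4,2) = 6. Together 13.
No two caps can be exceeded simultaneously, so the pair terms are all 0.
By inclusion–exclusion the count is 21 − 13 + 0 = 8.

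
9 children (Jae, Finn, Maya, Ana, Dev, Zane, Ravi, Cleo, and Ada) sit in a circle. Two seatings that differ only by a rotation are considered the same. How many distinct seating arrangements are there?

Around a circle, 9 distinct people have 9!/9 = (8)! = 40320 rotationally distinct seatings.

40320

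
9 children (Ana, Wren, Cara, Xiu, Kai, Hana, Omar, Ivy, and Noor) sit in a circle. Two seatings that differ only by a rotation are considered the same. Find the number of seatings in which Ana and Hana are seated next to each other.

Glue Ana and Hana into a block (2 internal orders). Seating 8 units around a circle gives (7)! arrangements.
So 2 × (7)! = 2 × 5040 = 10080.

10080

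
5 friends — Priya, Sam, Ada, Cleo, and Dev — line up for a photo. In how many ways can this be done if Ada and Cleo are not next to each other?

Of the 5! = 120 arrangements, those with Ada and Cleo adjacent number 2 × 4! = 48 (treat the pair as a block with 2 internal orders).
Complementary counting: 120 − 48 = 72.

72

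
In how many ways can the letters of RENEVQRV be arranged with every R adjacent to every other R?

Treat the 2 copies of R as a single block. The multiset to arrange is then {RR, E, E, N, Q, V, V}, 7 items in all.
That gives (7)!/(2!·2!) = 1260 arrangements.

1260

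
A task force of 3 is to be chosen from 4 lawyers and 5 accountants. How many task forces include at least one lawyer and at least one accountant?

70

Unrestricted: C(9,3) = 84 ways to pick any 3 of the 9.
Subtract selections that omit an entire group: no lawyers → C(5,3) = 10; no accountants → C(4,3) = 4.
Both groups omitted at once is impossible, so 84 − 14 = 70.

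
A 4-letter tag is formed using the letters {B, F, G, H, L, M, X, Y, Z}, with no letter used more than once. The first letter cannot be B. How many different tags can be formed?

2688

The first letter has 9−1 = 8 choices (anything except B).
The remaining 3 letters are filled from the other 8 symbols without repetition: 8 × 7 × 6 = 336.
Total: 8 × 336 = 2688.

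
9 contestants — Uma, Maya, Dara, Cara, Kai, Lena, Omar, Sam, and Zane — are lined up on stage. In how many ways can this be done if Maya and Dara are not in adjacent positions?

282240

Of the 9! = 362880 arrangements, those with Maya and Dara adjacent number 2 × 8! = 80640 (treat the pair as a block with 2 internal orders).
Complementary counting: 362880 − 80640 = 282240.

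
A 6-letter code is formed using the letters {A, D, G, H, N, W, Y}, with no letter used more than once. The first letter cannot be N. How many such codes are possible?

The first letter has 7−1 = 6 choices (anything except N).
The remaining 5 letters are filled from the other 6 symbols without repetition: 6 × 5 × 4 × 3 × 2 = 720.
Total: 6 × 720 = 4320.

4320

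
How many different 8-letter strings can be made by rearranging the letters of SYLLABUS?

SYLLABUS has 8 letters with L appearing twice and S appearing twice.
Dividing 8! = 40320 by 2!·2! = 4 for the repeated letters gives 10080.

10080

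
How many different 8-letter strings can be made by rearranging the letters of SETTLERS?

SETTLERS has 8 letters with E appearing twice, S appearing twice, and T appearing twice.
The number of distinct arrangements is 8!/(2!·2!·2!) = 40320/8 = 5040.

5040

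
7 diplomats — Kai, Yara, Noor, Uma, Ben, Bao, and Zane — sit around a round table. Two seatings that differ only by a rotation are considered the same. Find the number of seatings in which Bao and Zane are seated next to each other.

Glue Bao and Zane into a block (2 internal orders). Seating 6 units around a circle gives (5)! arrangements.
So 2 × (5)! = 2 × 120 = 240.

240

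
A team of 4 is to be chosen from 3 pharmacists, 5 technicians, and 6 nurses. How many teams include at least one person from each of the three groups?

495

Unrestricted: C(14,4) = 1001 ways to pick any 4 of the 14.
Selections missing a whole group: no pharmacists → C(11,4) = 330; no technicians → C(9,4) = 126; no nurses → C(8,4) = 70.
Add back selections omitting two groups (i.e. drawn from a single group): C(3,4) + C(5,4) + C(6,4) = 20.
By inclusion–exclusion: 1001 − 526 + 20 = 495.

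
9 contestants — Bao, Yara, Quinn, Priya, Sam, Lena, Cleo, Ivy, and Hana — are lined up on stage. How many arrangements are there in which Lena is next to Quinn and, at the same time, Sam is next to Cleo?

20160

Treat {Lena,Quinn} as one block (2 orders) and {Sam,Cleo} as another (2 orders).
That leaves 7 units to arrange: 2 × 2 × 7! = 4 × 5040 = 20160.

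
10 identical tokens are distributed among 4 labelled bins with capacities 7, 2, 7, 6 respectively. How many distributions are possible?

127

By stars and bars, unrestricted non-negative solutions to x_1+…+x_4 = 10 number C(10+3,3) = 286.
Subtract solutions that violate a single cap (substitute x_i' = x_i − (cap_i+1)): x_1 ≥ 8 gives C(5,3) = 10; x_2 ≥ 3 gives C(10,3) = 120; x_3 ≥ 8 gives C(5,3) = 10; x_4 ≥ 7 gives C(6,3) = 20. Together 160.
Add back pairs where two caps are both exceeded: 0 + 0 + 0 + 0 + 1 + 0 = 1.
By inclusion–exclusion the count is 286 − 160 + 1 = 127.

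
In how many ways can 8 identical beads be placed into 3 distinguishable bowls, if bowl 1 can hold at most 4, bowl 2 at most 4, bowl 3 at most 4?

By stars and bars, unrestricted non-negative solutions to x_1+…+x_3 = 8 number C(8+2,2) = 45.
Subtract solutions that violate a single cap (substitute x_i' = x_i − (cap_i+1)): x_1 ≥ 5 gives C(5,2) = 10; x_2 ≥ 5 gives C(5,2) = 10; x_3 ≥ 5 gives C(5,2) = 10. Together 30.
No two caps can be exceeded simultaneously, so the pair terms are all 0.
By inclusion–exclusion the count is 45 − 30 + 0 = 15.

15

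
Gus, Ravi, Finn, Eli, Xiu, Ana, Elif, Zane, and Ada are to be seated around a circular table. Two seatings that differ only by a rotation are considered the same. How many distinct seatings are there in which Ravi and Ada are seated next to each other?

Glue Ravi and Ada into a block (2 internal orders). Seating 8 units around a circle gives (7)! arrangements.
So 2 × (7)! = 2 × 5040 = 10080.

10080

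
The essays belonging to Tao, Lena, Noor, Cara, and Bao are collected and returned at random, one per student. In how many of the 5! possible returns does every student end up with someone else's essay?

44

Let Aᵢ be the assignments in which student i gets their own essay. We want the size of the complement of A₁∪…∪A_5.
By inclusion–exclusion this is Σ_{j=0}^{5} (−1)^j C(5,j)·(5−j)!.
Computing: 120 − 120 + 60 − 20 + 5 − 1 = 44.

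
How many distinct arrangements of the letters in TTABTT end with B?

Fix B in the last position and arrange the remaining 5 letters.
Those 5 letters have T appearing 4 times, giving (5)!/(4!) = 5.

5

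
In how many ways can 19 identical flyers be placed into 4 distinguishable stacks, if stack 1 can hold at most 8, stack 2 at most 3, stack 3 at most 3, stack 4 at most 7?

By stars and bars, unrestricted non-negative solutions to x_1+…+x_4 = 19 number C(19+3,3) = 1540.
Subtract solutions that violate a single cap (substitute x_i' = x_i − (cap_i+1)): x_1 ≥ 9 gives C(13,3) = 286; x_2 ≥ 4 gives C(18,3) = 816; x_3 ≥ 4 gives C(18,3) = 816; x_4 ≥ 8 gives C(14,3) = 364. Together 2282.
Add back pairs where two caps are both exceeded: 84 + 84 + 10 + 364 + 120 + 120 = 782.
Subtract triples: 10 + 0 + 0 + 20 = 30.
By inclusion–exclusion the count is 1540 − 2282 + 782 − 30 = 10.

10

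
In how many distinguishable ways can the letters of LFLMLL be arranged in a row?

30

The 6 letters of LFLMLL have repeats: L appearing 4 times.
The number of distinct arrangements is 6!/(4!) = 720/24 = 30.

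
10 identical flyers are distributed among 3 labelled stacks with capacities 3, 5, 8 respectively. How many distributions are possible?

Without the upper bounds there are C(12,2) = 66 ways to split 10 among 3 stacks.
Subtract solutions that violate a single cap (substitute x_i' = x_i − (cap_i+1)): x_1 ≥ 4 gives C(8,2) = 28; x_2 ≥ 6 gives C(6,2) = 15; x_3 ≥ 9 gives C(3,2) = 3. Together 46.
Add back pairs where two caps are both exceeded: 1 + 0 + 0 = 1.
By inclusion–exclusion the count is 66 − 46 + 1 = 21.

21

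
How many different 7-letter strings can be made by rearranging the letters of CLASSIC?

Letter multiplicities in CLASSIC: A×1, C×2, I×1, L×1, S×2.
Dividing 7! = 5040 by 2!·2! = 4 for the repeated letters gives 1260.

1260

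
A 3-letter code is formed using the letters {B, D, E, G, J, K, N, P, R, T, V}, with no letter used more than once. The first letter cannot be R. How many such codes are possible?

The first letter has 11−1 = 10 choices (anything except R).
The remaining 2 letters are filled from the other 10 symbols without repetition: 10 × 9 = 90.
Total: 10 × 90 = 900.

900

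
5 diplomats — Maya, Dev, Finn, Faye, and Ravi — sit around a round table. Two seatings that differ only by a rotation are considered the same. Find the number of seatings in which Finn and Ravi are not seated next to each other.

12

All circular seatings of 5 people number (4)! = 24.
Seatings with Finn beside Ravi: treat them as a block with 2 internal orders, giving 2 × (3)! = 12.
Subtracting, 24 − 12 = 12.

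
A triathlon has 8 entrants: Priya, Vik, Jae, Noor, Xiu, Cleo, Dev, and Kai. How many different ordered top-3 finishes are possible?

This is an ordered selection of 3 from 8: P(8,3).
That gives 8 × 7 × 6 = 336.

336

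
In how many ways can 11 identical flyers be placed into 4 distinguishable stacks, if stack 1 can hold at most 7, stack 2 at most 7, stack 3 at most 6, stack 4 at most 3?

Ignoring the caps, the number of non-negative solutions to x_1+…+x_4 = 11 is C(14,3) = 364.
Subtract solutions that violate a single cap (substitute x_i' = x_i − (cap_i+1)): x_1 ≥ 8 gives C(6,3) = 20; x_2 ≥ 8 gives C(6,3) = 20; x_3 ≥ 7 gives C(7,3) = 35; x_4 ≥ 4 gives C(10,3) = 120. Together 195.
Add back pairs where two caps are both exceeded: 0 + 0 + 0 + 0 + 0 + 1 = 1.
By inclusion–exclusion the count is 364 − 195 + 1 = 170.

170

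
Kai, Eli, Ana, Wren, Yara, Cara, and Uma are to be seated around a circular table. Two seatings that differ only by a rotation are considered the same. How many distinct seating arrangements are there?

Around a circle, 7 distinct people have 7!/7 = (6)! = 720 rotationally distinct seatings.

720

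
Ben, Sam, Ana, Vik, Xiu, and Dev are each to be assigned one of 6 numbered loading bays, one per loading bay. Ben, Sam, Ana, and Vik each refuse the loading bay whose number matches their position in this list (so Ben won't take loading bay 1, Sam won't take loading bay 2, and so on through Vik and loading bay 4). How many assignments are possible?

Let Aᵢ (for 1 ≤ i ≤ 4) be the placements that put person i in their forbidden loading bay. Any j of these fix j positions, leaving (6−j)! ways to fill the rest, and there are C(4,j) ways to pick which j.
By inclusion–exclusion, the number of valid placements is Σ_{j=0}^{4} (−1)^j C(4,j)·(6−j)!.
Computing: 720 − 480 + 144 − 24 + 2 = 362.

362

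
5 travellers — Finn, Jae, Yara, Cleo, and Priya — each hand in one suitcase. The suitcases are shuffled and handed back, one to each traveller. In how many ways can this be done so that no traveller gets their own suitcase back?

Count assignments avoiding every fixed point. For any j of the 5 travellers fixed to their own suitcase, the other 5−j can be arranged in (5−j)! ways.
By inclusion–exclusion this is Σ_{j=0}^{5} (−1)^j C(5,j)·(5−j)!.
Computing: 120 − 120 + 60 − 20 + 5 − 1 = 44.

44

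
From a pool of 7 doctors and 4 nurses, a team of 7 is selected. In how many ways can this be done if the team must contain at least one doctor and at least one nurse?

Unrestricted: C(11,7) = 330 ways to pick any 7 of the 11.
Selections missing a whole group: no doctors → C(4,7) = 0; no nurses → C(7,7) = 1.
Both groups omitted at once is impossible, so 330 − 1 = 329.

329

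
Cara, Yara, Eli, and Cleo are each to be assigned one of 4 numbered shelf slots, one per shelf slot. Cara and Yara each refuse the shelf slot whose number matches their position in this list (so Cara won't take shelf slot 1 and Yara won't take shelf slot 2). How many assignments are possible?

14

Let Aᵢ (for i ∈ {1, 2}) be the placements that put person i in their forbidden shelf slot. Any j of these fix j positions, leaving (4−j)! ways to fill the rest, and there are C(2,j) ways to pick which j.
By inclusion–exclusion, the number of valid placements is Σ_{j=0}^{2} (−1)^j C(2,j)·(4−j)!.
Computing: 24 − 12 + 2 = 14.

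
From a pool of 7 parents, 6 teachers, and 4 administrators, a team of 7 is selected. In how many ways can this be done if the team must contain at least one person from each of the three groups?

17283

Unrestricted: C(17,7) = 19448 ways to pick any 7 of the 17.
Subtract selections that omit an entire group: no parents → C(10,7) = 120; no teachers → C(11,7) = 330; no administrators → C(13,7) = 1716.
Add back selections omitting two groups (i.e. drawn from a single group): C(7,7) + C(6,7) + C(4,7) = 1.
By inclusion–exclusion: 19448 − 2166 + 1 = 17283.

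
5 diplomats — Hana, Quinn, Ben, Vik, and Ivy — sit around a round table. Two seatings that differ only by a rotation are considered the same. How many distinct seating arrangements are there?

24

Seat Hana anywhere (absorbing the rotational symmetry), then permute the other 4: (4)! = 24.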